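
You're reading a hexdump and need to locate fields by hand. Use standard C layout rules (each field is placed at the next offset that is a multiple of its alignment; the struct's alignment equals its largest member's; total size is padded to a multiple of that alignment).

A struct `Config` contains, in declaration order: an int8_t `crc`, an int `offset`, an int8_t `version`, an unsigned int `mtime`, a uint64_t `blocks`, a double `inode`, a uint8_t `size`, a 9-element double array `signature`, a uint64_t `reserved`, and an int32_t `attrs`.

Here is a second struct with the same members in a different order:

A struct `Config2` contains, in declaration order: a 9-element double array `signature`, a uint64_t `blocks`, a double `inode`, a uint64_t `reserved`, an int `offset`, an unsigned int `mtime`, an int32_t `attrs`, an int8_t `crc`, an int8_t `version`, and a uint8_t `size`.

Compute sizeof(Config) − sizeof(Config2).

16

0..1  crc  (1B, 1-aligned)
1..4  -- padding (3B)
4..8  offset  (4B, 4-aligned)
8..9  version  (1B, 1-aligned)
9..12  -- padding (3B)
12..16  mtime  (4B, 4-aligned)
16..24  blocks  (8B, 8-aligned)
24..32  inode  (8B, 8-aligned)
32..33  size  (1B, 1-aligned)
33..40  -- padding (7B)
40..112  signature  (72B, 8-aligned)
112..120  reserved  (8B, 8-aligned)
120..124  attrs  (4B, 4-aligned)
124..128  -- tail padding (4B)
sizeof = 128, alignof = 8
— Config2 —
0..72  signature  (72B, 8-aligned)
72..80  blocks  (8B, 8-aligned)
80..88  inode  (8B, 8-aligned)
88..96  reserved  (8B, 8-aligned)
96..100  offset  (4B, 4-aligned)
100..104  mtime  (4B, 4-aligned)
104..108  attrs  (4B, 4-aligned)
108..109  crc  (1B, 1-aligned)
109..110  version  (1B, 1-aligned)
110..111  size  (1B, 1-aligned)
111..112  -- tail padding (1B)
sizeof = 112, alignof = 8
128 − 112 = 16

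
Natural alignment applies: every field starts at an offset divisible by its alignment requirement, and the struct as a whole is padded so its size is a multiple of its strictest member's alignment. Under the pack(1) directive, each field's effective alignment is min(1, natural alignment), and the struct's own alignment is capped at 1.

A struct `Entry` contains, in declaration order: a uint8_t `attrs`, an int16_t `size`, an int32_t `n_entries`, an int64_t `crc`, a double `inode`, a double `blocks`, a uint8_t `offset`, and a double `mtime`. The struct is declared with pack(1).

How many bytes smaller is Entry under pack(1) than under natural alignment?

8

natural layout:
  attrs at 0 (size 1, align 1) → ends 1
  pad 1 to align 2 for size
  size at 2 (size 2, align 2) → ends 4
  n_entries at 4 (size 4, align 4) → ends 8
  crc at 8 (size 8, align 8) → ends 16
  inode at 16 (size 8, align 8) → ends 24
  blocks at 24 (size 8, align 8) → ends 32
  offset at 32 (size 1, align 1) → ends 33
  pad 7 to align 8 for mtime
  mtime at 40 (size 8, align 8) → ends 48
  total 48 bytes, alignment 8
packed(1) layout:
  attrs at 0 (size 1, align 1) → ends 1
  size at 1 (size 2, align 1) → ends 3
  n_entries at 3 (size 4, align 1) → ends 7
  crc at 7 (size 8, align 1) → ends 15
  inode at 15 (size 8, align 1) → ends 23
  blocks at 23 (size 8, align 1) → ends 31
  offset at 31 (size 1, align 1) → ends 32
  mtime at 32 (size 8, align 1) → ends 40
  total 40 bytes, alignment 1
48 − 40 = 8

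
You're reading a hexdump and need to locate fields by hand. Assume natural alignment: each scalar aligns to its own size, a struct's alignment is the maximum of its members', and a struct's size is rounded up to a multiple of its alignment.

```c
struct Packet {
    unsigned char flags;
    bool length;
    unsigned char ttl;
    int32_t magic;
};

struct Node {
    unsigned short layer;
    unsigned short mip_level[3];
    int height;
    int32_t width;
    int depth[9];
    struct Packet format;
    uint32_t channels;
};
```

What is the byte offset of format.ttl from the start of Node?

54

Packet: flags at 0 (size 1, align 1) → ends 1; length at 1 (size 1, align 1) → ends 2; ttl at 2 (size 1, align 1) → ends 3; pad 1 to align 4 for magic; magic at 4 (size 4, align 4) → ends 8; total 8 bytes, alignment 4
layer at 0 (size 2, align 2) → ends 2
mip_level at 2 (size 6, align 2) → ends 8
height at 8 (size 4, align 4) → ends 12
width at 12 (size 4, align 4) → ends 16
depth at 16 (size 36, align 4) → ends 52
format at 52 (size 8, align 4) → ends 60
within Packet: ttl at 2
52 + 2 = 54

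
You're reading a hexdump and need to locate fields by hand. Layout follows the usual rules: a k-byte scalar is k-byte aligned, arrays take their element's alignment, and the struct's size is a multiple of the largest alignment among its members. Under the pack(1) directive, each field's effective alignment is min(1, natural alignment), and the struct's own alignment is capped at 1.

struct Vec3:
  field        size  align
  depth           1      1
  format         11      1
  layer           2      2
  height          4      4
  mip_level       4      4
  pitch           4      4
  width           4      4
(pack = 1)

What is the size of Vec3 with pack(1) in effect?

0..1  depth  (1B, 1-aligned)
1..12  format  (11B, 1-aligned)
12..14  layer  (2B, 1-aligned)
14..18  height  (4B, 1-aligned)
18..22  mip_level  (4B, 1-aligned)
22..26  pitch  (4B, 1-aligned)
26..30  width  (4B, 1-aligned)
sizeof = 30, alignof = 1

30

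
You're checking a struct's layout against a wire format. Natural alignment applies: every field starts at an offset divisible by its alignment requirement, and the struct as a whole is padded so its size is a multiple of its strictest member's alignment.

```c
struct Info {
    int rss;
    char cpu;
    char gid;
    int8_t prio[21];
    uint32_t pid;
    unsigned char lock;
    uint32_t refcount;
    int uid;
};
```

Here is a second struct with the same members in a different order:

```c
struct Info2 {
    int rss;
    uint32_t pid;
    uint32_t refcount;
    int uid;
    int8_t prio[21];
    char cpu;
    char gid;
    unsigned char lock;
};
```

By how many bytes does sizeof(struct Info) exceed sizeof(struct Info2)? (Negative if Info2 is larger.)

rss at 0 (size 4, align 4) → ends 4
cpu at 4 (size 1, align 1) → ends 5
gid at 5 (size 1, align 1) → ends 6
prio at 6 (size 21, align 1) → ends 27
pad 1 to align 4 for pid
pid at 28 (size 4, align 4) → ends 32
lock at 32 (size 1, align 1) → ends 33
pad 3 to align 4 for refcount
refcount at 36 (size 4, align 4) → ends 40
uid at 40 (size 4, align 4) → ends 44
total 44 bytes, alignment 4
— Info2 —
rss at 0 (size 4, align 4) → ends 4
pid at 4 (size 4, align 4) → ends 8
refcount at 8 (size 4, align 4) → ends 12
uid at 12 (size 4, align 4) → ends 16
prio at 16 (size 21, align 1) → ends 37
cpu at 37 (size 1, align 1) → ends 38
gid at 38 (size 1, align 1) → ends 39
lock at 39 (size 1, align 1) → ends 40
total 40 bytes, alignment 4
44 − 40 = 4

4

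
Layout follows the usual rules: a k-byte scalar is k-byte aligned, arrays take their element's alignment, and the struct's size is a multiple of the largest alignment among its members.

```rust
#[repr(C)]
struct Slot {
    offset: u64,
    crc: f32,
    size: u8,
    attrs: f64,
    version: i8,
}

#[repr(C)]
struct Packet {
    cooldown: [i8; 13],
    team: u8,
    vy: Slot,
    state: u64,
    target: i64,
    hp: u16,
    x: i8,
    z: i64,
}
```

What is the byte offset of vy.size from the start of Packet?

28

Slot: 0..8  offset  (8B, 8-aligned); 8..12  crc  (4B, 4-aligned); 12..13  size  (1B, 1-aligned); 13..16  -- padding (3B); 16..24  attrs  (8B, 8-aligned); 24..25  version  (1B, 1-aligned); 25..32  -- tail padding (7B); sizeof = 32, alignof = 8
0..13  cooldown  (13B, 1-aligned)
13..14  team  (1B, 1-aligned)
14..16  -- padding (2B)
16..48  vy  (32B, 8-aligned)
within Slot: size at 12
16 + 12 = 28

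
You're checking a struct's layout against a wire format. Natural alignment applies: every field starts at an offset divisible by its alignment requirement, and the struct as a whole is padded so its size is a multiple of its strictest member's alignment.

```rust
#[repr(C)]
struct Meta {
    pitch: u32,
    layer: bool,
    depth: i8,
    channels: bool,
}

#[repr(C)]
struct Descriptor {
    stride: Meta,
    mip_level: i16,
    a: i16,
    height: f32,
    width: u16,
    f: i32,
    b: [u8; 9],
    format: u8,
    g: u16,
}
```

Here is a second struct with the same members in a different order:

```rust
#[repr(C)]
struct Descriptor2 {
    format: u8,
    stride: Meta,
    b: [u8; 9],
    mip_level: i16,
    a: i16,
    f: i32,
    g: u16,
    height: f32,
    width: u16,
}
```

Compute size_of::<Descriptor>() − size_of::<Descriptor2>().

Meta: pitch at 0 (size 4, align 4) → ends 4; layer at 4 (size 1, align 1) → ends 5; depth at 5 (size 1, align 1) → ends 6; channels at 6 (size 1, align 1) → ends 7; tail pad 1 to reach multiple of 4; total 8 bytes, alignment 4
stride at 0 (size 8, align 4) → ends 8
mip_level at 8 (size 2, align 2) → ends 10
a at 10 (size 2, align 2) → ends 12
height at 12 (size 4, align 4) → ends 16
width at 16 (size 2, align 2) → ends 18
pad 2 to align 4 for f
f at 20 (size 4, align 4) → ends 24
b at 24 (size 9, align 1) → ends 33
format at 33 (size 1, align 1) → ends 34
g at 34 (size 2, align 2) → ends 36
total 36 bytes, alignment 4
— Descriptor2 —
format at 0 (size 1, align 1) → ends 1
pad 3 to align 4 for stride
stride at 4 (size 8, align 4) → ends 12
b at 12 (size 9, align 1) → ends 21
pad 1 to align 2 for mip_level
mip_level at 22 (size 2, align 2) → ends 24
a at 24 (size 2, align 2) → ends 26
pad 2 to align 4 for f
f at 28 (size 4, align 4) → ends 32
g at 32 (size 2, align 2) → ends 34
pad 2 to align 4 for height
height at 36 (size 4, align 4) → ends 40
width at 40 (size 2, align 2) → ends 42
tail pad 2 to reach multiple of 4
total 44 bytes, alignment 4
36 − 44 = -8

-8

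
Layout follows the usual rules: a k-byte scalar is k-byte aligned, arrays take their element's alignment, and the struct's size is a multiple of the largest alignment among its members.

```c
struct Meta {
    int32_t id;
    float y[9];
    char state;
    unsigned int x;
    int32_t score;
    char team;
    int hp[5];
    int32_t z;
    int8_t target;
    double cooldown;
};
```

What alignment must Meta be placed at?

member alignments: id=4, y=4, state=1, x=4, score=4, team=1, hp=4, z=4, target=1, cooldown=8
max = 8

8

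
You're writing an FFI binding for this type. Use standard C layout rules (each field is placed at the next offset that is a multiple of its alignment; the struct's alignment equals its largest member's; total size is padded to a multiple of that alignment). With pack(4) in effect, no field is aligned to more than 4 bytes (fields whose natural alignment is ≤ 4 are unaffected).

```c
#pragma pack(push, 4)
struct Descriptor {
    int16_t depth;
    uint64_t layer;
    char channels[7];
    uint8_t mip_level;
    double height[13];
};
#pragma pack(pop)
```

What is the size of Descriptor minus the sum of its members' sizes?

2

@0: depth [2B, align 2] → 2
+2 pad (align 4)
@4: layer [8B, align 4] → 12
@12: channels [7B, align 1] → 19
@19: mip_level [1B, align 1] → 20
@20: height [104B, align 4] → 124
size 124, align 4
data bytes 122, size 124 → padding 2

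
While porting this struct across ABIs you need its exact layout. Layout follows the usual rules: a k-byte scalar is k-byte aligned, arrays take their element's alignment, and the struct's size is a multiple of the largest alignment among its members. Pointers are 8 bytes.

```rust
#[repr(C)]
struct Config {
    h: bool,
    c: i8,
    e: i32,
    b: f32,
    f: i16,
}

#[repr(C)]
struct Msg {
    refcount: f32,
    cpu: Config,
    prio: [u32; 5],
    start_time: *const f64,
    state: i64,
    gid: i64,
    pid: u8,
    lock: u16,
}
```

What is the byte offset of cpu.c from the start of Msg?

5

Config: @0: h [1B, align 1] → 1; @1: c [1B, align 1] → 2; +2 pad (align 4); @4: e [4B, align 4] → 8; @8: b [4B, align 4] → 12; @12: f [2B, align 2] → 14; +2 tail pad (align 4); size 16, align 4
@0: refcount [4B, align 4] → 4
@4: cpu [16B, align 4] → 20
within Config: c at 1
4 + 1 = 5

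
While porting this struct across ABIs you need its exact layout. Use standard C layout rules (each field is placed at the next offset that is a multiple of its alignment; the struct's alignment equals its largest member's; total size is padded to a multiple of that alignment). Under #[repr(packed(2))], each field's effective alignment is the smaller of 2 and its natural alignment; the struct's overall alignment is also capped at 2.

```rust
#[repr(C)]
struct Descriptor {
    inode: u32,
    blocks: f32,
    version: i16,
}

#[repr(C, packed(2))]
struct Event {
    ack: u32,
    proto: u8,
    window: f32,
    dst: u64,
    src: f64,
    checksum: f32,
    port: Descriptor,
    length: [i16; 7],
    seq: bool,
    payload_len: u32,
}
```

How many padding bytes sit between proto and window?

1

Descriptor: 0..4  inode  (4B, 4-aligned); 4..8  blocks  (4B, 4-aligned); 8..10  version  (2B, 2-aligned); 10..12  -- tail padding (2B); sizeof = 12, alignof = 4
0..4  ack  (4B, 2-aligned)
4..5  proto  (1B, 1-aligned)
5..6  -- padding (1B)
6..10  window  (4B, 2-aligned)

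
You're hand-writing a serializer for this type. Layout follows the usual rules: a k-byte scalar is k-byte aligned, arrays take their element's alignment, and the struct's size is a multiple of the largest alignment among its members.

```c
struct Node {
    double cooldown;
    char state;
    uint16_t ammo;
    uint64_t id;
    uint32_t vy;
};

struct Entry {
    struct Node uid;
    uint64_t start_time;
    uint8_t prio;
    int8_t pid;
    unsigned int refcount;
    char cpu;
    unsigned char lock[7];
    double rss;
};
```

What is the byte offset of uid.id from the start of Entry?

Node: 0..8  cooldown  (8B, 8-aligned); 8..9  state  (1B, 1-aligned); 9..10  -- padding (1B); 10..12  ammo  (2B, 2-aligned); 12..16  -- padding (4B); 16..24  id  (8B, 8-aligned); 24..28  vy  (4B, 4-aligned); 28..32  -- tail padding (4B); sizeof = 32, alignof = 8
0..32  uid  (32B, 8-aligned)
within Node: id at 16
0 + 16 = 16

16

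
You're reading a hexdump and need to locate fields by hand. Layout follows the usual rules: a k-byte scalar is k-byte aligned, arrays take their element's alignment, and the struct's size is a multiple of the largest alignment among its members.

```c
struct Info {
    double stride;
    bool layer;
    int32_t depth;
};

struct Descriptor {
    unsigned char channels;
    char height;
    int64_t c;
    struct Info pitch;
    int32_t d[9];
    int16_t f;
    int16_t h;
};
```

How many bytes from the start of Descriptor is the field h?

70

Info: 0..8  stride  (8B, 8-aligned); 8..9  layer  (1B, 1-aligned); 9..12  -- padding (3B); 12..16  depth  (4B, 4-aligned); sizeof = 16, alignof = 8
0..1  channels  (1B, 1-aligned)
1..2  height  (1B, 1-aligned)
2..8  -- padding (6B)
8..16  c  (8B, 8-aligned)
16..32  pitch  (16B, 8-aligned)
32..68  d  (36B, 4-aligned)
68..70  f  (2B, 2-aligned)
70..72  h  (2B, 2-aligned)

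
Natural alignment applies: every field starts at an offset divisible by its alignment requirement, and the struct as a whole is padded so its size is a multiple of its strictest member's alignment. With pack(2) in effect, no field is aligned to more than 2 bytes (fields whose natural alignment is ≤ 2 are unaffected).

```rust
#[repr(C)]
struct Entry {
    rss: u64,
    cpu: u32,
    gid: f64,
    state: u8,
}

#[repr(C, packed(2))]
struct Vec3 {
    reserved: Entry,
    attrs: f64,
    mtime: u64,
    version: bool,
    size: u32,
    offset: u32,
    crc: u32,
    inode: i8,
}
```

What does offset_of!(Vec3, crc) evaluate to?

Entry: @0: rss [8B, align 8] → 8; @8: cpu [4B, align 4] → 12; +4 pad (align 8); @16: gid [8B, align 8] → 24; @24: state [1B, align 1] → 25; +7 tail pad (align 8); size 32, align 8
@0: reserved [32B, align 2] → 32
@32: attrs [8B, align 2] → 40
@40: mtime [8B, align 2] → 48
@48: version [1B, align 1] → 49
+1 pad (align 2)
@50: size [4B, align 2] → 54
@54: offset [4B, align 2] → 58
@58: crc [4B, align 2] → 62

58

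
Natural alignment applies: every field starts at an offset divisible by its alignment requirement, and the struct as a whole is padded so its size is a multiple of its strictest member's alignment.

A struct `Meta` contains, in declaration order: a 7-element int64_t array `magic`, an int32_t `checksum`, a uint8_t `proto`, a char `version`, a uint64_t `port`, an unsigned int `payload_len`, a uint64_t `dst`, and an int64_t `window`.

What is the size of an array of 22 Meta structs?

magic at 0 (size 56, align 8) → ends 56
checksum at 56 (size 4, align 4) → ends 60
proto at 60 (size 1, align 1) → ends 61
version at 61 (size 1, align 1) → ends 62
pad 2 to align 8 for port
port at 64 (size 8, align 8) → ends 72
payload_len at 72 (size 4, align 4) → ends 76
pad 4 to align 8 for dst
dst at 80 (size 8, align 8) → ends 88
window at 88 (size 8, align 8) → ends 96
total 96 bytes, alignment 8
array of 22: 22 × 96 = 2112

2112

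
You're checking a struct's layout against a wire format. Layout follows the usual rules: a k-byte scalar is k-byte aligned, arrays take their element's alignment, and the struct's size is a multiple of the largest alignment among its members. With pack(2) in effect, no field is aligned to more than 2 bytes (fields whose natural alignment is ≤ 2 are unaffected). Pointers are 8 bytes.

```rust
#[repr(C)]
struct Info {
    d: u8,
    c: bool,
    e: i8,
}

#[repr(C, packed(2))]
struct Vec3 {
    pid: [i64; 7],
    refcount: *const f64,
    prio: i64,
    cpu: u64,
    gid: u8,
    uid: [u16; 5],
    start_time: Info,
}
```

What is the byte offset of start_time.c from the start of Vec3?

93

Info: @0: d [1B, align 1] → 1; @1: c [1B, align 1] → 2; @2: e [1B, align 1] → 3; size 3, align 1
@0: pid [56B, align 2] → 56
@56: refcount [8B, align 2] → 64
@64: prio [8B, align 2] → 72
@72: cpu [8B, align 2] → 80
@80: gid [1B, align 1] → 81
+1 pad (align 2)
@82: uid [10B, align 2] → 92
@92: start_time [3B, align 1] → 95
within Info: c at 1
92 + 1 = 93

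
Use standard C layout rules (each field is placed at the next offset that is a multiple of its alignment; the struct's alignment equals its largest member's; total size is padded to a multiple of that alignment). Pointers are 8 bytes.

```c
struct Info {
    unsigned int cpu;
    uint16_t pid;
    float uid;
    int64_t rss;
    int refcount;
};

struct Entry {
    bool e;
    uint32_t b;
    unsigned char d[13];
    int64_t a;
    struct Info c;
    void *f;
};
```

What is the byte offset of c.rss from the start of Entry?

48

Info: cpu at 0 (size 4, align 4) → ends 4; pid at 4 (size 2, align 2) → ends 6; pad 2 to align 4 for uid; uid at 8 (size 4, align 4) → ends 12; pad 4 to align 8 for rss; rss at 16 (size 8, align 8) → ends 24; refcount at 24 (size 4, align 4) → ends 28; tail pad 4 to reach multiple of 8; total 32 bytes, alignment 8
e at 0 (size 1, align 1) → ends 1
pad 3 to align 4 for b
b at 4 (size 4, align 4) → ends 8
d at 8 (size 13, align 1) → ends 21
pad 3 to align 8 for a
a at 24 (size 8, align 8) → ends 32
c at 32 (size 32, align 8) → ends 64
within Info: rss at 16
32 + 16 = 48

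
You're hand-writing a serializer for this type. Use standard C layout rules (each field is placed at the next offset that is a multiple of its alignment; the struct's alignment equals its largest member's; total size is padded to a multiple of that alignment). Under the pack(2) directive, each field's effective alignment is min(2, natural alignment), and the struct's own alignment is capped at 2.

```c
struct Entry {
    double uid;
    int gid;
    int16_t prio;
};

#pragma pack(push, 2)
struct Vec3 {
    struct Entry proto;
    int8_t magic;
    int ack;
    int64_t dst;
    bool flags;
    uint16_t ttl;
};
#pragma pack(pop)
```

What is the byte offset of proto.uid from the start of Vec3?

Entry: 0..8  uid  (8B, 8-aligned); 8..12  gid  (4B, 4-aligned); 12..14  prio  (2B, 2-aligned); 14..16  -- tail padding (2B); sizeof = 16, alignof = 8
0..16  proto  (16B, 2-aligned)
within Entry: uid at 0
0 + 0 = 0

0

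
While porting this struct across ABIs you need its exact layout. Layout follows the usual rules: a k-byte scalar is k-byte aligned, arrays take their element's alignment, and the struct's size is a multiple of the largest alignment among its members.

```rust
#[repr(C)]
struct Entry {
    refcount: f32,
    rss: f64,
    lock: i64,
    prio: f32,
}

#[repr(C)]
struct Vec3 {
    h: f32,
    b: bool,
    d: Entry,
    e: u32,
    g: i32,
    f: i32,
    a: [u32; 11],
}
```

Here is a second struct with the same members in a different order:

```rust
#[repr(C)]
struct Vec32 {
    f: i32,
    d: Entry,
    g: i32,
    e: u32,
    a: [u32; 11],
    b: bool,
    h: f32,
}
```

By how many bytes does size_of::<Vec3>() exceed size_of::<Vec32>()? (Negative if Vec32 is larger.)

Entry: 0..4  refcount  (4B, 4-aligned); 4..8  -- padding (4B); 8..16  rss  (8B, 8-aligned); 16..24  lock  (8B, 8-aligned); 24..28  prio  (4B, 4-aligned); 28..32  -- tail padding (4B); sizeof = 32, alignof = 8
0..4  h  (4B, 4-aligned)
4..5  b  (1B, 1-aligned)
5..8  -- padding (3B)
8..40  d  (32B, 8-aligned)
40..44  e  (4B, 4-aligned)
44..48  g  (4B, 4-aligned)
48..52  f  (4B, 4-aligned)
52..96  a  (44B, 4-aligned)
sizeof = 96, alignof = 8
— Vec32 —
0..4  f  (4B, 4-aligned)
4..8  -- padding (4B)
8..40  d  (32B, 8-aligned)
40..44  g  (4B, 4-aligned)
44..48  e  (4B, 4-aligned)
48..92  a  (44B, 4-aligned)
92..93  b  (1B, 1-aligned)
93..96  -- padding (3B)
96..100  h  (4B, 4-aligned)
100..104  -- tail padding (4B)
sizeof = 104, alignof = 8
96 − 104 = -8

-8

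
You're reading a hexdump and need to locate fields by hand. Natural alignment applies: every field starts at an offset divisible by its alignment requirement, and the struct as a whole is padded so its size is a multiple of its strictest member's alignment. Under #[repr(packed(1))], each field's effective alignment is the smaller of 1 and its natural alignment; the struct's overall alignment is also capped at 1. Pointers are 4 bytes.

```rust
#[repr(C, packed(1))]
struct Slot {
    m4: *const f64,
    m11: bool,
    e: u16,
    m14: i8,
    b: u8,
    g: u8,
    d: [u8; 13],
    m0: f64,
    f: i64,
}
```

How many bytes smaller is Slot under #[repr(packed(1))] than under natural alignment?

1

natural layout:
  @0: m4 [4B, align 4] → 4
  @4: m11 [1B, align 1] → 5
  +1 pad (align 2)
  @6: e [2B, align 2] → 8
  @8: m14 [1B, align 1] → 9
  @9: b [1B, align 1] → 10
  @10: g [1B, align 1] → 11
  @11: d [13B, align 1] → 24
  @24: m0 [8B, align 8] → 32
  @32: f [8B, align 8] → 40
  size 40, align 8
packed(1) layout:
  @0: m4 [4B, align 1] → 4
  @4: m11 [1B, align 1] → 5
  @5: e [2B, align 1] → 7
  @7: m14 [1B, align 1] → 8
  @8: b [1B, align 1] → 9
  @9: g [1B, align 1] → 10
  @10: d [13B, align 1] → 23
  @23: m0 [8B, align 1] → 31
  @31: f [8B, align 1] → 39
  size 39, align 1
40 − 39 = 1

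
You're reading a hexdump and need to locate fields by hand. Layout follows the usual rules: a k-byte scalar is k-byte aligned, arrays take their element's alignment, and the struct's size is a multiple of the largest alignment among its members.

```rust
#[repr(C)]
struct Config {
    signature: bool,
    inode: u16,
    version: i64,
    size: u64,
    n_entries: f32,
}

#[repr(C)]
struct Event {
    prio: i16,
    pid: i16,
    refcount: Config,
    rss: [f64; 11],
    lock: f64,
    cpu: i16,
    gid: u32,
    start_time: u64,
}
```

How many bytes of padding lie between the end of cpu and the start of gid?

Config: signature at 0 (size 1, align 1) → ends 1; pad 1 to align 2 for inode; inode at 2 (size 2, align 2) → ends 4; pad 4 to align 8 for version; version at 8 (size 8, align 8) → ends 16; size at 16 (size 8, align 8) → ends 24; n_entries at 24 (size 4, align 4) → ends 28; tail pad 4 to reach multiple of 8; total 32 bytes, alignment 8
prio at 0 (size 2, align 2) → ends 2
pid at 2 (size 2, align 2) → ends 4
pad 4 to align 8 for refcount
refcount at 8 (size 32, align 8) → ends 40
rss at 40 (size 88, align 8) → ends 128
lock at 128 (size 8, align 8) → ends 136
cpu at 136 (size 2, align 2) → ends 138
pad 2 to align 4 for gid
gid at 140 (size 4, align 4) → ends 144

2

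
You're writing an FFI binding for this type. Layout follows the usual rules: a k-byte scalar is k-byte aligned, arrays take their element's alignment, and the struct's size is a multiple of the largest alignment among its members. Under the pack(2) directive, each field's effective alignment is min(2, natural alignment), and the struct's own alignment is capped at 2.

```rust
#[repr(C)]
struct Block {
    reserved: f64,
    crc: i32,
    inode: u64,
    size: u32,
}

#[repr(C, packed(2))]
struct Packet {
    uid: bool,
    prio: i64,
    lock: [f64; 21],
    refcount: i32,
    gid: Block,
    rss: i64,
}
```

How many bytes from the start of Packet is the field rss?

Block: reserved at 0 (size 8, align 8) → ends 8; crc at 8 (size 4, align 4) → ends 12; pad 4 to align 8 for inode; inode at 16 (size 8, align 8) → ends 24; size at 24 (size 4, align 4) → ends 28; tail pad 4 to reach multiple of 8; total 32 bytes, alignment 8
uid at 0 (size 1, align 1) → ends 1
pad 1 to align 2 for prio
prio at 2 (size 8, align 2) → ends 10
lock at 10 (size 168, align 2) → ends 178
refcount at 178 (size 4, align 2) → ends 182
gid at 182 (size 32, align 2) → ends 214
rss at 214 (size 8, align 2) → ends 222

214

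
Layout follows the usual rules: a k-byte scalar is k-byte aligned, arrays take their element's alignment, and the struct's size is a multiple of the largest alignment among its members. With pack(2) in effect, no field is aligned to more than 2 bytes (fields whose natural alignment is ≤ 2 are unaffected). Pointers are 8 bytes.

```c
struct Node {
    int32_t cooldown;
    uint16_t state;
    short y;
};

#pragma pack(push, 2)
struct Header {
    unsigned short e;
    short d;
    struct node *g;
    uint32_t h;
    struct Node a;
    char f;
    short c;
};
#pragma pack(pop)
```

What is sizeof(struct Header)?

Node: cooldown at 0 (size 4, align 4) → ends 4; state at 4 (size 2, align 2) → ends 6; y at 6 (size 2, align 2) → ends 8; total 8 bytes, alignment 4
e at 0 (size 2, align 2) → ends 2
d at 2 (size 2, align 2) → ends 4
g at 4 (size 8, align 2) → ends 12
h at 12 (size 4, align 2) → ends 16
a at 16 (size 8, align 2) → ends 24
f at 24 (size 1, align 1) → ends 25
pad 1 to align 2 for c
c at 26 (size 2, align 2) → ends 28
total 28 bytes, alignment 2

28 bytes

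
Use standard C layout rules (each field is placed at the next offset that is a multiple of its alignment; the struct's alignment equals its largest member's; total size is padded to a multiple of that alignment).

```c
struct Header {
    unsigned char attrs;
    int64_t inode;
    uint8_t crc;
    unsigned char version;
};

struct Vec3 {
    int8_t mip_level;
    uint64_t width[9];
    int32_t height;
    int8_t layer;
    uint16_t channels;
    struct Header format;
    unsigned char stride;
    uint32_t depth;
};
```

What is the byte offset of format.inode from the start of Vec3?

Header: attrs at 0 (size 1, align 1) → ends 1; pad 7 to align 8 for inode; inode at 8 (size 8, align 8) → ends 16; crc at 16 (size 1, align 1) → ends 17; version at 17 (size 1, align 1) → ends 18; tail pad 6 to reach multiple of 8; total 24 bytes, alignment 8
mip_level at 0 (size 1, align 1) → ends 1
pad 7 to align 8 for width
width at 8 (size 72, align 8) → ends 80
height at 80 (size 4, align 4) → ends 84
layer at 84 (size 1, align 1) → ends 85
pad 1 to align 2 for channels
channels at 86 (size 2, align 2) → ends 88
format at 88 (size 24, align 8) → ends 112
within Header: inode at 8
88 + 8 = 96

96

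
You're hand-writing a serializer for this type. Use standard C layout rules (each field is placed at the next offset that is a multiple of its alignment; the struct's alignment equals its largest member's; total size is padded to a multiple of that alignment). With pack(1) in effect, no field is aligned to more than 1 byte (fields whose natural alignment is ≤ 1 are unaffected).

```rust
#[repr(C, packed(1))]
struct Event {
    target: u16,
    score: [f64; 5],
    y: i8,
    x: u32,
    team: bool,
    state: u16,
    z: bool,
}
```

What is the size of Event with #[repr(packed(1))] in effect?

51

@0: target [2B, align 1] → 2
@2: score [40B, align 1] → 42
@42: y [1B, align 1] → 43
@43: x [4B, align 1] → 47
@47: team [1B, align 1] → 48
@48: state [2B, align 1] → 50
@50: z [1B, align 1] → 51
size 51, align 1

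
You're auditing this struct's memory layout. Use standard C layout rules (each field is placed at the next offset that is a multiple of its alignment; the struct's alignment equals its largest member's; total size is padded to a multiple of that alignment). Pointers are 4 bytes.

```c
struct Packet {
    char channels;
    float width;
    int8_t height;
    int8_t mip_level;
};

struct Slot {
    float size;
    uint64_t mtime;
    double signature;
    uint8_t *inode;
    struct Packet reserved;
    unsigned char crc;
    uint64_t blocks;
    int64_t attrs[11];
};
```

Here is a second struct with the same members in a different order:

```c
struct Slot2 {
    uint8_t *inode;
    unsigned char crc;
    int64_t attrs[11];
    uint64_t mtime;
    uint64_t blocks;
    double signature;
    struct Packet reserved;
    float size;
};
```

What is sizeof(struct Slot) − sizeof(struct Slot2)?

8

Packet: @0: channels [1B, align 1] → 1; +3 pad (align 4); @4: width [4B, align 4] → 8; @8: height [1B, align 1] → 9; @9: mip_level [1B, align 1] → 10; +2 tail pad (align 4); size 12, align 4
@0: size [4B, align 4] → 4
+4 pad (align 8)
@8: mtime [8B, align 8] → 16
@16: signature [8B, align 8] → 24
@24: inode [4B, align 4] → 28
@28: reserved [12B, align 4] → 40
@40: crc [1B, align 1] → 41
+7 pad (align 8)
@48: blocks [8B, align 8] → 56
@56: attrs [88B, align 8] → 144
size 144, align 8
— Slot2 —
@0: inode [4B, align 4] → 4
@4: crc [1B, align 1] → 5
+3 pad (align 8)
@8: attrs [88B, align 8] → 96
@96: mtime [8B, align 8] → 104
@104: blocks [8B, align 8] → 112
@112: signature [8B, align 8] → 120
@120: reserved [12B, align 4] → 132
@132: size [4B, align 4] → 136
size 136, align 8
144 − 136 = 8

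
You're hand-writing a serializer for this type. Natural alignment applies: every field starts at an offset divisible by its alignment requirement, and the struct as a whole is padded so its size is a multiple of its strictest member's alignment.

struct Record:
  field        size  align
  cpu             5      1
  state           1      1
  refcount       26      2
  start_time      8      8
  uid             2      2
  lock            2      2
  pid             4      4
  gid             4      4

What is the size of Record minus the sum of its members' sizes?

cpu at 0 (size 5, align 1) → ends 5
state at 5 (size 1, align 1) → ends 6
refcount at 6 (size 26, align 2) → ends 32
start_time at 32 (size 8, align 8) → ends 40
uid at 40 (size 2, align 2) → ends 42
lock at 42 (size 2, align 2) → ends 44
pid at 44 (size 4, align 4) → ends 48
gid at 48 (size 4, align 4) → ends 52
tail pad 4 to reach multiple of 8
total 56 bytes, alignment 8
data bytes 52, size 56 → padding 4

4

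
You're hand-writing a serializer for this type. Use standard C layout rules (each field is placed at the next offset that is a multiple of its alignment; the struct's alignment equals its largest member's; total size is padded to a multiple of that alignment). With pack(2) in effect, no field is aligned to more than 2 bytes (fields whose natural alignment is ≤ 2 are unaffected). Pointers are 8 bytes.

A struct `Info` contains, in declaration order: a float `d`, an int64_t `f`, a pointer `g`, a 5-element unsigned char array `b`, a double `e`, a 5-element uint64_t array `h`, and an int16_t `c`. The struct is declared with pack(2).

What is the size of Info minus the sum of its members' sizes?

1

0..4  d  (4B, 2-aligned)
4..12  f  (8B, 2-aligned)
12..20  g  (8B, 2-aligned)
20..25  b  (5B, 1-aligned)
25..26  -- padding (1B)
26..34  e  (8B, 2-aligned)
34..74  h  (40B, 2-aligned)
74..76  c  (2B, 2-aligned)
sizeof = 76, alignof = 2
data bytes 75, size 76 → padding 1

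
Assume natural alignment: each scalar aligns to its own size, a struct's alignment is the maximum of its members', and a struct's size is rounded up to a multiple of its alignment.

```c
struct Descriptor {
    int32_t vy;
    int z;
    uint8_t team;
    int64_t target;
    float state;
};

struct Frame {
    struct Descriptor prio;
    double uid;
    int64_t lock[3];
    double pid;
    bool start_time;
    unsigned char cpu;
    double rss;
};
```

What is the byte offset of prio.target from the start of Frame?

Descriptor: vy at 0 (size 4, align 4) → ends 4; z at 4 (size 4, align 4) → ends 8; team at 8 (size 1, align 1) → ends 9; pad 7 to align 8 for target; target at 16 (size 8, align 8) → ends 24; state at 24 (size 4, align 4) → ends 28; tail pad 4 to reach multiple of 8; total 32 bytes, alignment 8
prio at 0 (size 32, align 8) → ends 32
within Descriptor: target at 16
0 + 16 = 16

16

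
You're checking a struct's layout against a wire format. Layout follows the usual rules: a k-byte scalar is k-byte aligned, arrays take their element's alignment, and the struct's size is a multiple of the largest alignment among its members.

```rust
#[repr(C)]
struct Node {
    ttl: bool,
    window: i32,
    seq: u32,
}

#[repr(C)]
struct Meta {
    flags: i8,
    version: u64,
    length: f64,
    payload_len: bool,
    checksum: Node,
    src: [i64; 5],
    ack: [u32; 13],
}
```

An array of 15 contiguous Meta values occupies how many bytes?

Node: 0..1  ttl  (1B, 1-aligned); 1..4  -- padding (3B); 4..8  window  (4B, 4-aligned); 8..12  seq  (4B, 4-aligned); sizeof = 12, alignof = 4
0..1  flags  (1B, 1-aligned)
1..8  -- padding (7B)
8..16  version  (8B, 8-aligned)
16..24  length  (8B, 8-aligned)
24..25  payload_len  (1B, 1-aligned)
25..28  -- padding (3B)
28..40  checksum  (12B, 4-aligned)
40..80  src  (40B, 8-aligned)
80..132  ack  (52B, 4-aligned)
132..136  -- tail padding (4B)
sizeof = 136, alignof = 8
array of 15: 15 × 136 = 2040

2040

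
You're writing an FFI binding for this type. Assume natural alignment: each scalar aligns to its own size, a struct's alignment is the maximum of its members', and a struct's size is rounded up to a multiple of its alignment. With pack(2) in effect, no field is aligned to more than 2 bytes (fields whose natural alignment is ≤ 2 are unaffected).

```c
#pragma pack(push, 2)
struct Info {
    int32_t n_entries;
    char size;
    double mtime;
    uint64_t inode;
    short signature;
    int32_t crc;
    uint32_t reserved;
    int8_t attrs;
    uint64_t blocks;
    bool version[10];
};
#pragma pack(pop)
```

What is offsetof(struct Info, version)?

42

n_entries at 0 (size 4, align 2) → ends 4
size at 4 (size 1, align 1) → ends 5
pad 1 to align 2 for mtime
mtime at 6 (size 8, align 2) → ends 14
inode at 14 (size 8, align 2) → ends 22
signature at 22 (size 2, align 2) → ends 24
crc at 24 (size 4, align 2) → ends 28
reserved at 28 (size 4, align 2) → ends 32
attrs at 32 (size 1, align 1) → ends 33
pad 1 to align 2 for blocks
blocks at 34 (size 8, align 2) → ends 42
version at 42 (size 10, align 1) → ends 52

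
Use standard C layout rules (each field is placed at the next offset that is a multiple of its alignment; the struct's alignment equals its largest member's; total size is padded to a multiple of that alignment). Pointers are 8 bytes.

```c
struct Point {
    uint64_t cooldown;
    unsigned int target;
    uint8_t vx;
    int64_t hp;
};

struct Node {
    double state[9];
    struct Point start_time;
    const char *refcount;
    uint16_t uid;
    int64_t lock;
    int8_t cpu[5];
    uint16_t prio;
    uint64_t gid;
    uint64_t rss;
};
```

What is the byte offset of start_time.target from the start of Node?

Point: 0..8  cooldown  (8B, 8-aligned); 8..12  target  (4B, 4-aligned); 12..13  vx  (1B, 1-aligned); 13..16  -- padding (3B); 16..24  hp  (8B, 8-aligned); sizeof = 24, alignof = 8
0..72  state  (72B, 8-aligned)
72..96  start_time  (24B, 8-aligned)
within Point: target at 8
72 + 8 = 80

80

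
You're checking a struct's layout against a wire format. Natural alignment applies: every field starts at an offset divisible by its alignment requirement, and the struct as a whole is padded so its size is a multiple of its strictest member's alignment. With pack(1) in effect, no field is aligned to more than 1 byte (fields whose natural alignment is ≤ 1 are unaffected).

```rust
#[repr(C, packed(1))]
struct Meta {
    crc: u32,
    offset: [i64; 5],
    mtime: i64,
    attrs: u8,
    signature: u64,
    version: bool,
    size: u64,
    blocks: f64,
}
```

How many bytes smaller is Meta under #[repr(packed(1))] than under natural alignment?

18

natural layout:
  0..4  crc  (4B, 4-aligned)
  4..8  -- padding (4B)
  8..48  offset  (40B, 8-aligned)
  48..56  mtime  (8B, 8-aligned)
  56..57  attrs  (1B, 1-aligned)
  57..64  -- padding (7B)
  64..72  signature  (8B, 8-aligned)
  72..73  version  (1B, 1-aligned)
  73..80  -- padding (7B)
  80..88  size  (8B, 8-aligned)
  88..96  blocks  (8B, 8-aligned)
  sizeof = 96, alignof = 8
packed(1) layout:
  0..4  crc  (4B, 1-aligned)
  4..44  offset  (40B, 1-aligned)
  44..52  mtime  (8B, 1-aligned)
  52..53  attrs  (1B, 1-aligned)
  53..61  signature  (8B, 1-aligned)
  61..62  version  (1B, 1-aligned)
  62..70  size  (8B, 1-aligned)
  70..78  blocks  (8B, 1-aligned)
  sizeof = 78, alignof = 1
96 − 78 = 18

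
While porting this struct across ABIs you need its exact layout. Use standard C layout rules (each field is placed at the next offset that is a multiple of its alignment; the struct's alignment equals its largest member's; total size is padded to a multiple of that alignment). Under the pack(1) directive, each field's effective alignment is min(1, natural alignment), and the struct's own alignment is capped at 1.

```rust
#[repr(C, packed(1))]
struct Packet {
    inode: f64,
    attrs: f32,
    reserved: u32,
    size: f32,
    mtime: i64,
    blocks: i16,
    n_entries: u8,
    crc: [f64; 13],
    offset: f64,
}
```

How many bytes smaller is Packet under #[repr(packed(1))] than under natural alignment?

natural layout:
  @0: inode [8B, align 8] → 8
  @8: attrs [4B, align 4] → 12
  @12: reserved [4B, align 4] → 16
  @16: size [4B, align 4] → 20
  +4 pad (align 8)
  @24: mtime [8B, align 8] → 32
  @32: blocks [2B, align 2] → 34
  @34: n_entries [1B, align 1] → 35
  +5 pad (align 8)
  @40: crc [104B, align 8] → 144
  @144: offset [8B, align 8] → 152
  size 152, align 8
packed(1) layout:
  @0: inode [8B, align 1] → 8
  @8: attrs [4B, align 1] → 12
  @12: reserved [4B, align 1] → 16
  @16: size [4B, align 1] → 20
  @20: mtime [8B, align 1] → 28
  @28: blocks [2B, align 1] → 30
  @30: n_entries [1B, align 1] → 31
  @31: crc [104B, align 1] → 135
  @135: offset [8B, align 1] → 143
  size 143, align 1
152 − 143 = 9

9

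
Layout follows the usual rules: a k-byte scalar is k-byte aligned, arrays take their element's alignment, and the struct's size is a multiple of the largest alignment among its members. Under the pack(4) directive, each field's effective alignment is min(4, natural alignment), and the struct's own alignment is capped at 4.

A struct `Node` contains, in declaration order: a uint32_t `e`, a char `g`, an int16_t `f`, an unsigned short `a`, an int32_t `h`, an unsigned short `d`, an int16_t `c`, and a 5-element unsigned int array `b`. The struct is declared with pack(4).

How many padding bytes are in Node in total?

3

@0: e [4B, align 4] → 4
@4: g [1B, align 1] → 5
+1 pad (align 2)
@6: f [2B, align 2] → 8
@8: a [2B, align 2] → 10
+2 pad (align 4)
@12: h [4B, align 4] → 16
@16: d [2B, align 2] → 18
@18: c [2B, align 2] → 20
@20: b [20B, align 4] → 40
size 40, align 4
data bytes 37, size 40 → padding 3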